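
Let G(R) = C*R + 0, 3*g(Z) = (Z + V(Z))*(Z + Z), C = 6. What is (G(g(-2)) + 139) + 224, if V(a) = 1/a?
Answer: 383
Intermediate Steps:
g(Z) = 2*Z*(Z + 1/Z)/3 (g(Z) = ((Z + 1/Z)*(Z + Z))/3 = ((Z + 1/Z)*(2*Z))/3 = (2*Z*(Z + 1/Z))/3 = 2*Z*(Z + 1/Z)/3)
G(R) = 6*R (G(R) = 6*R + 0 = 6*R)
(G(g(-2)) + 139) + 224 = (6*(2/3 + (2/3)*(-2)**2) + 139) + 224 = (6*(2/3 + (2/3)*4) + 139) + 224 = (6*(2/3 + 8/3) + 139) + 224 = (6*(10/3) + 139) + 224 = (20 + 139) + 224 = 159 + 224 = 383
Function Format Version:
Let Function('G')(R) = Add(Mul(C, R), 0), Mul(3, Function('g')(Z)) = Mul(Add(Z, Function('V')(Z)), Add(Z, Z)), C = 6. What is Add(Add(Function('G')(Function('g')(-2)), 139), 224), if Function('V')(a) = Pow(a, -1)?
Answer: 383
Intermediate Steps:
Function('g')(Z) = Mul(Rational(2, 3), Z, Add(Z, Pow(Z, -1))) (Function('g')(Z) = Mul(Rational(1, 3), Mul(Add(Z, Pow(Z, -1)), Add(Z, Z))) = Mul(Rational(1, 3), Mul(Add(Z, Pow(Z, -1)), Mul(2, Z))) = Mul(Rational(1, 3), Mul(2, Z, Add(Z, Pow(Z, -1)))) = Mul(Rational(2, 3), Z, Add(Z, Pow(Z, -1))))
Function('G')(R) = Mul(6, R) (Function('G')(R) = Add(Mul(6, R), 0) = Mul(6, R))
Add(Add(Function('G')(Function('g')(-2)), 139), 224) = Add(Add(Mul(6, Add(Rational(2, 3), Mul(Rational(2, 3), Pow(-2, 2)))), 139), 224) = Add(Add(Mul(6, Add(Rational(2, 3), Mul(Rational(2, 3), 4))), 139), 224) = Add(Add(Mul(6, Add(Rational(2, 3), Rational(8, 3))), 139), 224) = Add(Add(Mul(6, Rational(10, 3)), 139), 224) = Add(Add(20, 139), 224) = Add(159, 224) = 383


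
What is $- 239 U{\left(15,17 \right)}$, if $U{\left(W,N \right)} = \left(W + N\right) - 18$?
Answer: $-3346$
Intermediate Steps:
$U{\left(W,N \right)} = -18 + N + W$ ($U{\left(W,N \right)} = \left(N + W\right) - 18 = -18 + N + W$)
$- 239 U{\left(15,17 \right)} = - 239 \left(-18 + 17 + 15\right) = \left(-239\right) 14 = -3346$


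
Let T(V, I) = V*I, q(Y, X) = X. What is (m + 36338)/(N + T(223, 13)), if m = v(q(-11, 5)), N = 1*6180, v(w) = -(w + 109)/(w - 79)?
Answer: 1344563/335923 ≈ 4.0026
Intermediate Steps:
T(V, I) = I*V
v(w) = -(109 + w)/(-79 + w)
N = 6180
m = 57/37 (m = (-109 - 1*5)/(-79 + 5) = (-109 - 5)/(-74) = -1/74*(-114) = 57/37 ≈ 1.5405)
(m + 36338)/(N + T(223, 13)) = (57/37 + 36338)/(6180 + 13*223) = 1344563/(37*(6180 + 2899)) = (1344563/37)/9079 = (1344563/37)*(1/9079) = 1344563/335923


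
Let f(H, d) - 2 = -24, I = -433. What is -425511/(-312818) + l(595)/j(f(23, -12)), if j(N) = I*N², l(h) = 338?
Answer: 1012152941/744976067 ≈ 1.3586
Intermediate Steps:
f(H, d) = -22 (f(H, d) = 2 - 24 = -22)
j(N) = -433*N²
-425511/(-312818) + l(595)/j(f(23, -12)) = -425511/(-312818) + 338/((-433*(-22)²)) = -425511*(-1/312818) + 338/((-433*484)) = 425511/312818 + 338/(-209572) = 425511/312818 + 338*(-1/209572) = 425511/312818 - 169/104786 = 1012152941/744976067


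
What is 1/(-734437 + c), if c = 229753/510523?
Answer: -510523/374946750798 ≈ -1.3616e-6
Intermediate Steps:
c = 229753/510523 (c = 229753*(1/510523) = 229753/510523 ≈ 0.45003)
1/(-734437 + c) = 1/(-734437 + 229753/510523) = 1/(-374946750798/510523) = -510523/374946750798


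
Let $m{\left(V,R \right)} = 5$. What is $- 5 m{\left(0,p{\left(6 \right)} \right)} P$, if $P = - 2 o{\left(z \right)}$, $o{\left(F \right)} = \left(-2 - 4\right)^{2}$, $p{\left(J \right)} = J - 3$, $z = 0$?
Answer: $1800$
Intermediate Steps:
$p{\left(J \right)} = -3 + J$
$o{\left(F \right)} = 36$ ($o{\left(F \right)} = \left(-6\right)^{2} = 36$)
$P = -72$ ($P = \left(-2\right) 36 = -72$)
$- 5 m{\left(0,p{\left(6 \right)} \right)} P = \left(-5\right) 5 \left(-72\right) = \left(-25\right) \left(-72\right) = 1800$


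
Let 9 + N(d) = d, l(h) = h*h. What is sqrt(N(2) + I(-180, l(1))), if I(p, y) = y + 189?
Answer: sqrt(183) ≈ 13.528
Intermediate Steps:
l(h) = h**2
N(d) = -9 + d
I(p, y) = 189 + y
sqrt(N(2) + I(-180, l(1))) = sqrt((-9 + 2) + (189 + 1**2)) = sqrt(-7 + (189 + 1)) = sqrt(-7 + 190) = sqrt(183)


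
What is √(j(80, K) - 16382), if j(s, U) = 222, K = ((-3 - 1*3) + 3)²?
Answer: 4*I*√1010 ≈ 127.12*I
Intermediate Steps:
K = 9 (K = ((-3 - 3) + 3)² = (-6 + 3)² = (-3)² = 9)
√(j(80, K) - 16382) = √(222 - 16382) = √(-16160) = 4*I*√1010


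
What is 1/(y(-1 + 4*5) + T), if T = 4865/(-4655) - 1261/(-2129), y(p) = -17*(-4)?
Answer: 283157/19126458 ≈ 0.014804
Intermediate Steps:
y(p) = 68
T = -128218/283157 (T = 4865*(-1/4655) - 1261*(-1/2129) = -139/133 + 1261/2129 = -128218/283157 ≈ -0.45282)
1/(y(-1 + 4*5) + T) = 1/(68 - 128218/283157) = 1/(19126458/283157) = 283157/19126458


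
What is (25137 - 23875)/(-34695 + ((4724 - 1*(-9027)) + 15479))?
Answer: -1262/5465 ≈ -0.23092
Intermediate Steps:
(25137 - 23875)/(-34695 + ((4724 - 1*(-9027)) + 15479)) = 1262/(-34695 + ((4724 + 9027) + 15479)) = 1262/(-34695 + (13751 + 15479)) = 1262/(-34695 + 29230) = 1262/(-5465) = 1262*(-1/5465) = -1262/5465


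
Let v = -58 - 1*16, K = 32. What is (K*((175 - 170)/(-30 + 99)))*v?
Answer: -11840/69 ≈ -171.59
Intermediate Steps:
v = -74 (v = -58 - 16 = -74)
(K*((175 - 170)/(-30 + 99)))*v = (32*((175 - 170)/(-30 + 99)))*(-74) = (32*(5/69))*(-74) = (160/69)*(-74) = -11840/69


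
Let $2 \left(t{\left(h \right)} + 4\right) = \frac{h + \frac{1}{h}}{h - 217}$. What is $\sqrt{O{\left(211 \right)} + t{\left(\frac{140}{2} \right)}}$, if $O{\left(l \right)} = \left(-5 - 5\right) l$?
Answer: $\frac{i \sqrt{4568657205}}{1470} \approx 45.981 i$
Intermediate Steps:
$O{\left(l \right)} = - 10 l$
$t{\left(h \right)} = -4 + \frac{h + \frac{1}{h}}{2 \left(-217 + h\right)}$ ($t{\left(h \right)} = -4 + \frac{\left(h + \frac{1}{h}\right) \frac{1}{h - 217}}{2} = -4 + \frac{\left(h + \frac{1}{h}\right) \frac{1}{-217 + h}}{2} = -4 + \frac{\frac{1}{-217 + h} \left(h + \frac{1}{h}\right)}{2} = -4 + \frac{h + \frac{1}{h}}{2 \left(-217 + h\right)}$)
$\sqrt{O{\left(211 \right)} + t{\left(\frac{140}{2} \right)}} = \sqrt{\left(-10\right) 211 + \frac{1 - 7 \left(\frac{140}{2}\right)^{2} + 1736 \cdot \frac{140}{2}}{2 \cdot \frac{140}{2} \left(-217 + \frac{140}{2}\right)}} = \sqrt{-2110 + \frac{1 - 7 \left(140 \cdot \frac{1}{2}\right)^{2} + 1736 \cdot 140 \cdot \frac{1}{2}}{2 \cdot 140 \cdot \frac{1}{2} \left(-217 + 140 \cdot \frac{1}{2}\right)}} = \sqrt{-2110 + \frac{1 - 7 \cdot 70^{2} + 1736 \cdot 70}{2 \cdot 70 \left(-217 + 70\right)}} = \sqrt{-2110 + \frac{1}{2} \cdot \frac{1}{70} \frac{1}{-147} \left(1 - 34300 + 121520\right)} = \sqrt{-2110 + \frac{1}{2} \cdot \frac{1}{70} \left(- \frac{1}{147}\right) \left(1 - 34300 + 121520\right)} = \sqrt{-2110 + \frac{1}{2} \cdot \frac{1}{70} \left(- \frac{1}{147}\right) 87221} = \sqrt{-2110 - \frac{87221}{20580}} = \sqrt{- \frac{43511021}{20580}} = \frac{i \sqrt{4568657205}}{1470}$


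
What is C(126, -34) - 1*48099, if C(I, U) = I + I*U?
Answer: -52257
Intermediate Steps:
C(126, -34) - 1*48099 = 126*(1 - 34) - 1*48099 = 126*(-33) - 48099 = -4158 - 48099 = -52257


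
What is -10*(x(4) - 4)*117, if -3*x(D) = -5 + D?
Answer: 4290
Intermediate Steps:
x(D) = 5/3 - D/3 (x(D) = -(-5 + D)/3 = 5/3 - D/3)
-10*(x(4) - 4)*117 = -10*((5/3 - 1/3*4) - 4)*117 = -10*((5/3 - 4/3) - 4)*117 = -10*(1/3 - 4)*117 = -10*(-11/3)*117 = (110/3)*117 = 4290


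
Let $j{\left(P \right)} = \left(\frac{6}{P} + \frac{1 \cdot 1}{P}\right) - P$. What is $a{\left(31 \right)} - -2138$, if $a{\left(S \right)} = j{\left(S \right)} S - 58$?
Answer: $1126$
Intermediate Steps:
$j{\left(P \right)} = - P + \frac{7}{P}$ ($j{\left(P \right)} = \left(\frac{6}{P} + 1 \frac{1}{P}\right) - P = \left(\frac{6}{P} + \frac{1}{P}\right) - P = \frac{7}{P} - P = - P + \frac{7}{P}$)
$a{\left(S \right)} = -58 + S \left(- S + \frac{7}{S}\right)$ ($a{\left(S \right)} = \left(- S + \frac{7}{S}\right) S - 58 = S \left(- S + \frac{7}{S}\right) - 58 = -58 + S \left(- S + \frac{7}{S}\right)$)
$a{\left(31 \right)} - -2138 = \left(-51 - 31^{2}\right) - -2138 = \left(-51 - 961\right) + 2138 = -1012 + 2138 = 1126$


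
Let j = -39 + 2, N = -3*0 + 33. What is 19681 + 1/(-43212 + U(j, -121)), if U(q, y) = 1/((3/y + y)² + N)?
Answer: 182788278200334298/9287550348827 ≈ 19681.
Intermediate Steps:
N = 33 (N = 0 + 33 = 33)
j = -37
U(q, y) = 1/(33 + (y + 3/y)²) (U(q, y) = 1/((3/y + y)² + 33) = 1/((y + 3/y)² + 33) = 1/(33 + (y + 3/y)²))
19681 + 1/(-43212 + U(j, -121)) = 19681 + 1/(-43212 + (-121)²/(9 + (-121)⁴ + 39*(-121)²)) = 19681 + 1/(-43212 + 14641/(9 + 214358881 + 39*14641)) = 19681 + 1/(-43212 + 14641/(9 + 214358881 + 570999)) = 19681 + 1/(-43212 + 14641/214929889) = 19681 + 1/(-9287550348827/214929889) = 19681 - 214929889/9287550348827 = 182788278200334298/9287550348827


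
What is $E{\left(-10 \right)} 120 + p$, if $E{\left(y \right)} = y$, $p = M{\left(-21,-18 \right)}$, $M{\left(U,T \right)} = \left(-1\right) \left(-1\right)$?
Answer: $-1199$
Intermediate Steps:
$M{\left(U,T \right)} = 1$
$p = 1$
$E{\left(-10 \right)} 120 + p = \left(-10\right) 120 + 1 = -1200 + 1 = -1199$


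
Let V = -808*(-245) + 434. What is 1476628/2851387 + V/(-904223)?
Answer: 769502927566/2578289707301 ≈ 0.29845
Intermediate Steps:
V = 198394 (V = 197960 + 434 = 198394)
1476628/2851387 + V/(-904223) = 1476628/2851387 + 198394/(-904223) = 1476628*(1/2851387) + 198394*(-1/904223) = 1476628/2851387 - 198394/904223 = 769502927566/2578289707301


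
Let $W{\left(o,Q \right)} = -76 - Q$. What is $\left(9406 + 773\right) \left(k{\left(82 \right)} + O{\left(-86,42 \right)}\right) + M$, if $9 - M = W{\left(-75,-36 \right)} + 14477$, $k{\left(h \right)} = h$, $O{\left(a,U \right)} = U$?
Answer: $1247768$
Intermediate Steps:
$M = -14428$ ($M = 9 - \left(\left(-76 - -36\right) + 14477\right) = 9 - \left(\left(-76 + 36\right) + 14477\right) = 9 - \left(-40 + 14477\right) = 9 - 14437 = -14428$)
$\left(9406 + 773\right) \left(k{\left(82 \right)} + O{\left(-86,42 \right)}\right) + M = \left(9406 + 773\right) \left(82 + 42\right) - 14428 = 10179 \cdot 124 - 14428 = 1262196 - 14428 = 1247768$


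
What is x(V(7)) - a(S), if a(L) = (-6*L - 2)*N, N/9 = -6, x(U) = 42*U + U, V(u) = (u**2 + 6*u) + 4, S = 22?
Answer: -3151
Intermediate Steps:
V(u) = 4 + u**2 + 6*u
x(U) = 43*U
N = -54 (N = 9*(-6) = -54)
a(L) = 108 + 324*L (a(L) = (-6*L - 2)*(-54) = (-2 - 6*L)*(-54) = 108 + 324*L)
x(V(7)) - a(S) = 43*(4 + 7**2 + 6*7) - (108 + 324*22) = 43*(4 + 49 + 42) - (108 + 7128) = 43*95 - 1*7236 = 4085 - 7236 = -3151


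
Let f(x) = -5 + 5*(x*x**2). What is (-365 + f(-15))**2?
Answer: 297390025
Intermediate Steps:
f(x) = -5 + 5*x**3
(-365 + f(-15))**2 = (-365 + (-5 + 5*(-15)**3))**2 = (-365 + (-5 + 5*(-3375)))**2 = (-365 + (-5 - 16875))**2 = (-365 - 16880)**2 = (-17245)**2 = 297390025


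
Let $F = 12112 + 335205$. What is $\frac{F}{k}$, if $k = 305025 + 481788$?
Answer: $\frac{347317}{786813} \approx 0.44142$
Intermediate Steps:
$F = 347317$
$k = 786813$
$\frac{F}{k} = \frac{347317}{786813}$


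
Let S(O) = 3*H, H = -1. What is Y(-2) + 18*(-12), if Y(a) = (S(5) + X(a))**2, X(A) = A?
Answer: -191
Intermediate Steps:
S(O) = -3 (S(O) = 3*(-1) = -3)
Y(a) = (-3 + a)**2
Y(-2) + 18*(-12) = (-3 - 2)**2 + 18*(-12) = (-5)**2 - 216 = 25 - 216 = -191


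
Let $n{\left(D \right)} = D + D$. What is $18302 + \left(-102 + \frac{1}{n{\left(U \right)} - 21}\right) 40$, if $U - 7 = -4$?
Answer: $\frac{42658}{3} \approx 14219.0$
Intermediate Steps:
$U = 3$ ($U = 7 - 4 = 3$)
$n{\left(D \right)} = 2 D$
$18302 + \left(-102 + \frac{1}{n{\left(U \right)} - 21}\right) 40 = 18302 + \left(-102 + \frac{1}{2 \cdot 3 - 21}\right) 40 = 18302 + \left(-102 + \frac{1}{6 - 21}\right) 40 = 18302 + \left(-102 + \frac{1}{-15}\right) 40 = 18302 + \left(-102 - \frac{1}{15}\right) 40 = 18302 - \frac{12248}{3} = \frac{42658}{3}$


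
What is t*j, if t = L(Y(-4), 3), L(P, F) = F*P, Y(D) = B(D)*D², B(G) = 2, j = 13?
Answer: 1248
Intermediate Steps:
Y(D) = 2*D²
t = 96 (t = 3*(2*(-4)²) = 3*(2*16) = 3*32 = 96)
t*j = 96*13 = 1248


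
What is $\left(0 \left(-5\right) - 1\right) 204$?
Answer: $-204$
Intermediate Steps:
$\left(0 \left(-5\right) - 1\right) 204 = \left(0 - 1\right) 204 = \left(-1\right) 204 = -204$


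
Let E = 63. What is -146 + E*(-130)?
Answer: -8336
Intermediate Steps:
-146 + E*(-130) = -146 + 63*(-130) = -146 - 8190 = -8336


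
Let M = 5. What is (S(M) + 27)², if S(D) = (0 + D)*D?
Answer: 2704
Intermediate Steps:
S(D) = D² (S(D) = D*D = D²)
(S(M) + 27)² = (5² + 27)² = (25 + 27)² = 52² = 2704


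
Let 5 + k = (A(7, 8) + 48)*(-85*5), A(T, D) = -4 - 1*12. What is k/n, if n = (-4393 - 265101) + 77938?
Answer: 4535/63852 ≈ 0.071024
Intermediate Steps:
A(T, D) = -16 (A(T, D) = -4 - 12 = -16)
k = -13605 (k = -5 + (-16 + 48)*(-85*5) = -5 + 32*(-425) = -5 - 13600 = -13605)
n = -191556 (n = -269494 + 77938 = -191556)
k/n = -13605/(-191556) = -13605*(-1/191556) = 4535/63852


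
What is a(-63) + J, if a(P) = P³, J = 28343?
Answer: -221704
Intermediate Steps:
a(-63) + J = (-63)³ + 28343 = -250047 + 28343 = -221704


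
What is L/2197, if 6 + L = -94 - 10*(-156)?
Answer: 1460/2197 ≈ 0.66454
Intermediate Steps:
L = 1460 (L = -6 + (-94 - 10*(-156)) = -6 + (-94 + 1560) = -6 + 1466 = 1460)
L/2197 = 1460/2197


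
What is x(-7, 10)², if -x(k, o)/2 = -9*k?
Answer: 15876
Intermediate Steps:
x(k, o) = 18*k (x(k, o) = -(-18)*k = 18*k)
x(-7, 10)² = (18*(-7))² = (-126)² = 15876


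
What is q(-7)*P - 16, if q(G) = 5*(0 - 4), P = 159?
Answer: -3196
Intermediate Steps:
q(G) = -20 (q(G) = 5*(-4) = -20)
q(-7)*P - 16 = -20*159 - 16 = -3180 - 16 = -3196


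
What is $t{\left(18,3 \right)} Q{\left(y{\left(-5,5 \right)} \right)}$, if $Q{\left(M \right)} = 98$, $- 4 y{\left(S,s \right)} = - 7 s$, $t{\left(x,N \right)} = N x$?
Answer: $5292$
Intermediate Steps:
$y{\left(S,s \right)} = \frac{7 s}{4}$ ($y{\left(S,s \right)} = - \frac{\left(-7\right) s}{4} = \frac{7 s}{4}$)
$t{\left(18,3 \right)} Q{\left(y{\left(-5,5 \right)} \right)} = 3 \cdot 18 \cdot 98 = 54 \cdot 98 = 5292$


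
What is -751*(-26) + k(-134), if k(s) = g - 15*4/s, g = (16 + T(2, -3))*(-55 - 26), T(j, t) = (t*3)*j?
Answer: 1319126/67 ≈ 19688.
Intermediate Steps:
T(j, t) = 3*j*t (T(j, t) = (3*t)*j = 3*j*t)
g = 162 (g = (16 + 3*2*(-3))*(-55 - 26) = (16 - 18)*(-81) = -2*(-81) = 162)
k(s) = 162 - 60/s (k(s) = 162 - 15*4/s = 162 - 60/s)
-751*(-26) + k(-134) = -751*(-26) + (162 - 60/(-134)) = 19526 + (162 - 60*(-1/134)) = 19526 + (162 + 30/67) = 19526 + 10884/67 = 1319126/67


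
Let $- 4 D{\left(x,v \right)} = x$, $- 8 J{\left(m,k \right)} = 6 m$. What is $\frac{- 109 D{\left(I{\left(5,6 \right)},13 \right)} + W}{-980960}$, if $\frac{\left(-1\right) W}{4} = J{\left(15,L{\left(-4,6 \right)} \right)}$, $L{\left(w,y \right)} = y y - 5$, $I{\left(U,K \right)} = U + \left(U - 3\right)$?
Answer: $- \frac{943}{3923840} \approx -0.00024033$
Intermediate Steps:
$I{\left(U,K \right)} = -3 + 2 U$ ($I{\left(U,K \right)} = U + \left(U - 3\right) = U + \left(-3 + U\right) = -3 + 2 U$)
$L{\left(w,y \right)} = -5 + y^{2}$ ($L{\left(w,y \right)} = y^{2} - 5 = -5 + y^{2}$)
$J{\left(m,k \right)} = - \frac{3 m}{4}$ ($J{\left(m,k \right)} = - \frac{6 m}{8} = - \frac{3 m}{4}$)
$D{\left(x,v \right)} = - \frac{x}{4}$
$W = 45$ ($W = - 4 \left(\left(- \frac{3}{4}\right) 15\right) = \left(-4\right) \left(- \frac{45}{4}\right) = 45$)
$\frac{- 109 D{\left(I{\left(5,6 \right)},13 \right)} + W}{-980960} = \frac{- 109 \left(- \frac{-3 + 2 \cdot 5}{4}\right) + 45}{-980960} = \left(- 109 \left(- \frac{-3 + 10}{4}\right) + 45\right) \left(- \frac{1}{980960}\right) = \left(- 109 \left(\left(- \frac{1}{4}\right) 7\right) + 45\right) \left(- \frac{1}{980960}\right) = \left(\left(-109\right) \left(- \frac{7}{4}\right) + 45\right) \left(- \frac{1}{980960}\right) = \left(\frac{763}{4} + 45\right) \left(- \frac{1}{980960}\right) = \frac{943}{4} \left(- \frac{1}{980960}\right) = - \frac{943}{3923840}$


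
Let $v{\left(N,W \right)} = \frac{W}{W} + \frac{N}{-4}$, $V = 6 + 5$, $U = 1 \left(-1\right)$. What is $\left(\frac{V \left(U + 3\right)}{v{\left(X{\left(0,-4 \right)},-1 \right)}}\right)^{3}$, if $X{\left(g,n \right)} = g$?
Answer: $10648$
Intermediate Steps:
$U = -1$
$V = 11$
$v{\left(N,W \right)} = 1 - \frac{N}{4}$ ($v{\left(N,W \right)} = 1 + N \left(- \frac{1}{4}\right) = 1 - \frac{N}{4}$)
$\left(\frac{V \left(U + 3\right)}{v{\left(X{\left(0,-4 \right)},-1 \right)}}\right)^{3} = \left(\frac{11 \left(-1 + 3\right)}{1 - 0}\right)^{3} = \left(\frac{11 \cdot 2}{1 + 0}\right)^{3} = \left(\frac{22}{1}\right)^{3} = \left(22 \cdot 1\right)^{3} = 22^{3} = 10648$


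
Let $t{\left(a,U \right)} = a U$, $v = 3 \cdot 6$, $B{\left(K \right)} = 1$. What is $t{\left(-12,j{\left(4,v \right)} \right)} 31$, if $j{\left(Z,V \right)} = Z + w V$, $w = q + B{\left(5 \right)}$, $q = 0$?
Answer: $-8184$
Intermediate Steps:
$v = 18$
$w = 1$ ($w = 0 + 1 = 1$)
$j{\left(Z,V \right)} = V + Z$ ($j{\left(Z,V \right)} = Z + 1 V = Z + V = V + Z$)
$t{\left(a,U \right)} = U a$
$t{\left(-12,j{\left(4,v \right)} \right)} 31 = \left(18 + 4\right) \left(-12\right) 31 = 22 \left(-12\right) 31 = \left(-264\right) 31 = -8184$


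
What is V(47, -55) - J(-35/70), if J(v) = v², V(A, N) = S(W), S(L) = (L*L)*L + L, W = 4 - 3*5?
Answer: -5369/4 ≈ -1342.3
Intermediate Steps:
W = -11 (W = 4 - 15 = -11)
S(L) = L + L³ (S(L) = L²*L + L = L³ + L = L + L³)
V(A, N) = -1342 (V(A, N) = -11 + (-11)³ = -11 - 1331 = -1342)
V(47, -55) - J(-35/70) = -1342 - (-35/70)² = -1342 - (-35*1/70)² = -1342 - (-½)² = -1342 - 1*¼ = -1342 - ¼ = -5369/4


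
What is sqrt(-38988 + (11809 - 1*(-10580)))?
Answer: I*sqrt(16599) ≈ 128.84*I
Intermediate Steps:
sqrt(-38988 + (11809 - 1*(-10580))) = sqrt(-38988 + (11809 + 10580)) = sqrt(-38988 + 22389) = sqrt(-16599) = I*sqrt(16599)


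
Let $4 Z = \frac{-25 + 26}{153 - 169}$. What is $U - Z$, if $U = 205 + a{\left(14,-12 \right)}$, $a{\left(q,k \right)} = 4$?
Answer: $\frac{13377}{64} \approx 209.02$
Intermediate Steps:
$Z = - \frac{1}{64}$ ($Z = \frac{\left(-25 + 26\right) \frac{1}{153 - 169}}{4} = \frac{1 \frac{1}{-16}}{4} = \frac{1 \left(- \frac{1}{16}\right)}{4} = \frac{1}{4} \left(- \frac{1}{16}\right) = - \frac{1}{64} \approx -0.015625$)
$U = 209$ ($U = 205 + 4 = 209$)
$U - Z = 209 - - \frac{1}{64} = 209 + \frac{1}{64} = \frac{13377}{64}$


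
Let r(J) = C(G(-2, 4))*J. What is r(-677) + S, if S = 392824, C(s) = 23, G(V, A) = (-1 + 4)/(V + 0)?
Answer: 377253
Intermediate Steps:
G(V, A) = 3/V
r(J) = 23*J
r(-677) + S = 23*(-677) + 392824 = -15571 + 392824 = 377253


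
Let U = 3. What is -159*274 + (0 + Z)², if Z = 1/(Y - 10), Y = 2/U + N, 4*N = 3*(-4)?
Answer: -59641845/1369 ≈ -43566.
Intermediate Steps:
N = -3 (N = (3*(-4))/4 = (¼)*(-12) = -3)
Y = -7/3 (Y = 2/3 - 3 = 2*(⅓) - 3 = ⅔ - 3 = -7/3 ≈ -2.3333)
Z = -3/37 (Z = 1/(-7/3 - 10) = 1/(-37/3) = -3/37 ≈ -0.081081)
-159*274 + (0 + Z)² = -159*274 + (0 - 3/37)² = -43566 + (-3/37)² = -43566 + 9/1369 = -59641845/1369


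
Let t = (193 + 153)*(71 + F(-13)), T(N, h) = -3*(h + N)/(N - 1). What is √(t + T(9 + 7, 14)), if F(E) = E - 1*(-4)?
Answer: √21446 ≈ 146.44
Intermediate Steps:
F(E) = 4 + E (F(E) = E + 4 = 4 + E)
T(N, h) = -3*(N + h)/(-1 + N)
t = 21452 (t = (193 + 153)*(71 + (4 - 13)) = 346*(71 - 9) = 346*62 = 21452)
√(t + T(9 + 7, 14)) = √(21452 + 3*(-(9 + 7) - 1*14)/(-1 + (9 + 7))) = √(21452 + 3*(-1*16 - 14)/(-1 + 16)) = √(21452 + 3*(-16 - 14)/15) = √(21452 + 3*(1/15)*(-30)) = √(21452 - 6) = √21446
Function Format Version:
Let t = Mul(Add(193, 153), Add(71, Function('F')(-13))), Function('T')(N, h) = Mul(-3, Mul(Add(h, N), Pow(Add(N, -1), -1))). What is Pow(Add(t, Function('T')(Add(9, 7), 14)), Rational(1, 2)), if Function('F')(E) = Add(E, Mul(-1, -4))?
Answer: Pow(21446, Rational(1, 2)) ≈ 146.44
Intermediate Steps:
Function('F')(E) = Add(4, E) (Function('F')(E) = Add(E, 4) = Add(4, E))
Function('T')(N, h) = Mul(-3, Pow(Add(-1, N), -1), Add(N, h)) (Function('T')(N, h) = Mul(-3, Mul(Add(N, h), Pow(Add(-1, N), -1))) = Mul(-3, Mul(Pow(Add(-1, N), -1), Add(N, h))) = Mul(-3, Pow(Add(-1, N), -1), Add(N, h)))
t = 21452 (t = Mul(Add(193, 153), Add(71, Add(4, -13))) = Mul(346, Add(71, -9)) = Mul(346, 62) = 21452)
Pow(Add(t, Function('T')(Add(9, 7), 14)), Rational(1, 2)) = Pow(Add(21452, Mul(3, Pow(Add(-1, Add(9, 7)), -1), Add(Mul(-1, Add(9, 7)), Mul(-1, 14)))), Rational(1, 2)) = Pow(Add(21452, Mul(3, Pow(Add(-1, 16), -1), Add(Mul(-1, 16), -14))), Rational(1, 2)) = Pow(Add(21452, Mul(3, Pow(15, -1), Add(-16, -14))), Rational(1, 2)) = Pow(Add(21452, Mul(3, Rational(1, 15), -30)), Rational(1, 2)) = Pow(Add(21452, -6), Rational(1, 2)) = Pow(21446, Rational(1, 2))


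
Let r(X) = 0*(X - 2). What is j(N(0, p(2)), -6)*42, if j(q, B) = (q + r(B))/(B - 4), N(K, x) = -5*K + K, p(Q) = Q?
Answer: 0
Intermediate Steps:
r(X) = 0 (r(X) = 0*(-2 + X) = 0)
N(K, x) = -4*K
j(q, B) = q/(-4 + B) (j(q, B) = (q + 0)/(B - 4) = q/(-4 + B))
j(N(0, p(2)), -6)*42 = ((-4*0)/(-4 - 6))*42 = (0/(-10))*42 = (0*(-⅒))*42 = 0*42 = 0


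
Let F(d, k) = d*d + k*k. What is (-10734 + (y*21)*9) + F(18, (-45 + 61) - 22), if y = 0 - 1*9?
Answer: -12075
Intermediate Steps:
y = -9 (y = 0 - 9 = -9)
F(d, k) = d² + k²
(-10734 + (y*21)*9) + F(18, (-45 + 61) - 22) = (-10734 - 9*21*9) + (18² + ((-45 + 61) - 22)²) = (-10734 - 189*9) + (324 + (16 - 22)²) = (-10734 - 1701) + (324 + (-6)²) = -12435 + (324 + 36) = -12435 + 360 = -12075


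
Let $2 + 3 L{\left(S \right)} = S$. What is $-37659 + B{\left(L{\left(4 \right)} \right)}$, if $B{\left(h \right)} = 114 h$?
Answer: $-37583$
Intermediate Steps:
$L{\left(S \right)} = - \frac{2}{3} + \frac{S}{3}$
$-37659 + B{\left(L{\left(4 \right)} \right)} = -37659 + 114 \left(- \frac{2}{3} + \frac{1}{3} \cdot 4\right) = -37659 + 114 \left(- \frac{2}{3} + \frac{4}{3}\right) = -37659 + 114 \cdot \frac{2}{3} = -37659 + 76 = -37583$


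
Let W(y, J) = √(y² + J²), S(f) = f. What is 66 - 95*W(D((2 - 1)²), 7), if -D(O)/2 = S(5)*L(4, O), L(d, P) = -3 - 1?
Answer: 66 - 95*√1649 ≈ -3791.8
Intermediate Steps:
L(d, P) = -4
D(O) = 40 (D(O) = -10*(-4) = -2*(-20) = 40)
W(y, J) = √(J² + y²)
66 - 95*W(D((2 - 1)²), 7) = 66 - 95*√(7² + 40²) = 66 - 95*√(49 + 1600) = 66 - 95*√1649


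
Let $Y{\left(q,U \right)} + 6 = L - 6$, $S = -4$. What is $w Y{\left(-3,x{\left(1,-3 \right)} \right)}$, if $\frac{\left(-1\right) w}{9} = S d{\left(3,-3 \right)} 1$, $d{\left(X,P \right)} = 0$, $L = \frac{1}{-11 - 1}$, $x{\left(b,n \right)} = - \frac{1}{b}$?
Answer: $0$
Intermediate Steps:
$L = - \frac{1}{12}$ ($L = \frac{1}{-12} = - \frac{1}{12} \approx -0.083333$)
$Y{\left(q,U \right)} = - \frac{145}{12}$ ($Y{\left(q,U \right)} = -6 - \frac{73}{12} = - \frac{145}{12}$)
$w = 0$ ($w = - 9 \left(-4\right) 0 \cdot 1 = - 9 \cdot 0 \cdot 1 = \left(-9\right) 0 = 0$)
$w Y{\left(-3,x{\left(1,-3 \right)} \right)} = 0 \left(- \frac{145}{12}\right) = 0$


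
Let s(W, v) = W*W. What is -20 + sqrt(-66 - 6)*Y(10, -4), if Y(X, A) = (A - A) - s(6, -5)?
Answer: -20 - 216*I*sqrt(2) ≈ -20.0 - 305.47*I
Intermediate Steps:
s(W, v) = W**2
Y(X, A) = -36 (Y(X, A) = (A - A) - 1*6**2 = 0 - 1*36 = 0 - 36 = -36)
-20 + sqrt(-66 - 6)*Y(10, -4) = -20 + sqrt(-66 - 6)*(-36) = -20 + sqrt(-72)*(-36) = -20 + (6*I*sqrt(2))*(-36) = -20 - 216*I*sqrt(2)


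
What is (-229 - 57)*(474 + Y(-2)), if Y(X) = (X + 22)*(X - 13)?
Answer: -49764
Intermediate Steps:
Y(X) = (-13 + X)*(22 + X) (Y(X) = (22 + X)*(-13 + X) = (-13 + X)*(22 + X))
(-229 - 57)*(474 + Y(-2)) = (-229 - 57)*(474 + (-286 + (-2)² + 9*(-2))) = -286*(474 + (-286 + 4 - 18)) = -286*(474 - 300) = -286*174 = -49764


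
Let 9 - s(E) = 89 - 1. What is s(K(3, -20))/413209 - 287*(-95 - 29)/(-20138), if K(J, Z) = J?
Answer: -7353436397/4160601421 ≈ -1.7674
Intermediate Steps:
s(E) = -79 (s(E) = 9 - (89 - 1) = 9 - 1*88 = 9 - 88 = -79)
s(K(3, -20))/413209 - 287*(-95 - 29)/(-20138) = -79/413209 - 287*(-95 - 29)/(-20138) = -79*1/413209 - 287*(-124)*(-1/20138) = -79/413209 + 35588*(-1/20138) = -79/413209 - 17794/10069 = -7353436397/4160601421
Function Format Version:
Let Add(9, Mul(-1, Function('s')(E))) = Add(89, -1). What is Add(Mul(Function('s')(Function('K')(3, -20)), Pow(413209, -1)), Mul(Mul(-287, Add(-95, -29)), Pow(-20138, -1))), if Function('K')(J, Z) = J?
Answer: Rational(-7353436397, 4160601421) ≈ -1.7674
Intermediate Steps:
Function('s')(E) = -79 (Function('s')(E) = Add(9, Mul(-1, Add(89, -1))) = Add(9, Mul(-1, 88)) = Add(9, -88) = -79)
Add(Mul(Function('s')(Function('K')(3, -20)), Pow(413209, -1)), Mul(Mul(-287, Add(-95, -29)), Pow(-20138, -1))) = Add(Mul(-79, Pow(413209, -1)), Mul(Mul(-287, Add(-95, -29)), Pow(-20138, -1))) = Add(Mul(-79, Rational(1, 413209)), Mul(Mul(-287, -124), Rational(-1, 20138))) = Add(Rational(-79, 413209), Mul(35588, Rational(-1, 20138))) = Add(Rational(-79, 413209), Rational(-17794, 10069)) = Rational(-7353436397, 4160601421)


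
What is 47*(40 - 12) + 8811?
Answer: 10127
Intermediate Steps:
47*(40 - 12) + 8811 = 47*28 + 8811 = 1316 + 8811 = 10127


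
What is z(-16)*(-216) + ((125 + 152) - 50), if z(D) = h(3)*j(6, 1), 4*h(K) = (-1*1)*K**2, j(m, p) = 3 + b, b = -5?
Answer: -745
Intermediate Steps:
j(m, p) = -2 (j(m, p) = 3 - 5 = -2)
h(K) = -K**2/4 (h(K) = ((-1*1)*K**2)/4 = (-K**2)/4 = -K**2/4)
z(D) = 9/2 (z(D) = -1/4*3**2*(-2) = -1/4*9*(-2) = -9/4*(-2) = 9/2)
z(-16)*(-216) + ((125 + 152) - 50) = (9/2)*(-216) + ((125 + 152) - 50) = -972 + (277 - 50) = -972 + 227 = -745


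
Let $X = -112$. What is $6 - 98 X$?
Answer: $10982$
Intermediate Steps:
$6 - 98 X = 6 - -10976 = 6 + 10976 = 10982$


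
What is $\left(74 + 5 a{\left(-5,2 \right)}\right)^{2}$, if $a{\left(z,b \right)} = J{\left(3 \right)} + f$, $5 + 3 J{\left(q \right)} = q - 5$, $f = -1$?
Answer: $\frac{29584}{9} \approx 3287.1$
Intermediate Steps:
$J{\left(q \right)} = - \frac{10}{3} + \frac{q}{3}$ ($J{\left(q \right)} = - \frac{5}{3} + \frac{q - 5}{3} = - \frac{5}{3} + \frac{-5 + q}{3} = - \frac{5}{3} + \left(- \frac{5}{3} + \frac{q}{3}\right) = - \frac{10}{3} + \frac{q}{3}$)
$a{\left(z,b \right)} = - \frac{10}{3}$ ($a{\left(z,b \right)} = \left(- \frac{10}{3} + \frac{1}{3} \cdot 3\right) - 1 = \left(- \frac{10}{3} + 1\right) - 1 = - \frac{7}{3} - 1 = - \frac{10}{3}$)
$\left(74 + 5 a{\left(-5,2 \right)}\right)^{2} = \left(74 + 5 \left(- \frac{10}{3}\right)\right)^{2} = \left(74 - \frac{50}{3}\right)^{2} = \left(\frac{172}{3}\right)^{2} = \frac{29584}{9}$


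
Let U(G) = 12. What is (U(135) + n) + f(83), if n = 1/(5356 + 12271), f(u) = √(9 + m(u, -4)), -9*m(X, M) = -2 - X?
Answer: 211525/17627 + √166/3 ≈ 16.295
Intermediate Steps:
m(X, M) = 2/9 + X/9 (m(X, M) = -(-2 - X)/9 = 2/9 + X/9)
f(u) = √(83/9 + u/9) (f(u) = √(9 + (2/9 + u/9)) = √(83/9 + u/9))
n = 1/17627 ≈ 5.6731e-5
(U(135) + n) + f(83) = (12 + 1/17627) + √(83 + 83)/3 = 211525/17627 + √166/3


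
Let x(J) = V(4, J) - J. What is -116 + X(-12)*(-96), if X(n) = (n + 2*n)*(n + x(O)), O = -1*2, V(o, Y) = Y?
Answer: -41588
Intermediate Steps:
O = -2
x(J) = 0 (x(J) = J - J = 0)
X(n) = 3*n² (X(n) = (n + 2*n)*(n + 0) = (3*n)*n = 3*n²)
-116 + X(-12)*(-96) = -116 + (3*(-12)²)*(-96) = -116 + (3*144)*(-96) = -116 + 432*(-96) = -116 - 41472 = -41588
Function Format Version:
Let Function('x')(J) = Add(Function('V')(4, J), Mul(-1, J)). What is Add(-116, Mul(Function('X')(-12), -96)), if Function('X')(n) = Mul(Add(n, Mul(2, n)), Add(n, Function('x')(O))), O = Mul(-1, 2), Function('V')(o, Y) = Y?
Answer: -41588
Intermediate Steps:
O = -2
Function('x')(J) = 0 (Function('x')(J) = Add(J, Mul(-1, J)) = 0)
Function('X')(n) = Mul(3, Pow(n, 2)) (Function('X')(n) = Mul(Add(n, Mul(2, n)), Add(n, 0)) = Mul(Mul(3, n), n) = Mul(3, Pow(n, 2)))
Add(-116, Mul(Function('X')(-12), -96)) = Add(-116, Mul(Mul(3, Pow(-12, 2)), -96)) = Add(-116, Mul(Mul(3, 144), -96)) = Add(-116, Mul(432, -96)) = Add(-116, -41472) = -41588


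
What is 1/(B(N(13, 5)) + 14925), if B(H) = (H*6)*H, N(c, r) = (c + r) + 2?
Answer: 1/17325 ≈ 5.7720e-5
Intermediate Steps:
N(c, r) = 2 + c + r
B(H) = 6*H² (B(H) = (6*H)*H = 6*H²)
1/(B(N(13, 5)) + 14925) = 1/(6*(2 + 13 + 5)² + 14925) = 1/(6*20² + 14925) = 1/(6*400 + 14925) = 1/(2400 + 14925) = 1/17325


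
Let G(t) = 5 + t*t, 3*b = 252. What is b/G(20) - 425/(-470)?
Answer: 14107/12690 ≈ 1.1117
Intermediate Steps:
b = 84 (b = (⅓)*252 = 84)
G(t) = 5 + t²
b/G(20) - 425/(-470) = 84/(5 + 20²) - 425/(-470) = 84/(5 + 400) - 425*(-1/470) = 84/405 + 85/94 = 84*(1/405) + 85/94 = 28/135 + 85/94 = 14107/12690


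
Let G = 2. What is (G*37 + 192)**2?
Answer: 70756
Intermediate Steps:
(G*37 + 192)**2 = (2*37 + 192)**2 = (74 + 192)**2 = 266**2 = 70756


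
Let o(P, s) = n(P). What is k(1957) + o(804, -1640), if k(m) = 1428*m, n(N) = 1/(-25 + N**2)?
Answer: 1806401703037/646391 ≈ 2.7946e+6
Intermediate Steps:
o(P, s) = 1/(-25 + P**2)
k(1957) + o(804, -1640) = 1428*1957 + 1/(-25 + 804**2) = 2794596 + 1/(-25 + 646416) = 2794596 + 1/646391 = 1806401703037/646391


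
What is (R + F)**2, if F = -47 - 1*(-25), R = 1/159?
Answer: 12229009/25281 ≈ 483.72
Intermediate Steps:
R = 1/159 ≈ 0.0062893
F = -22 (F = -47 + 25 = -22)
(R + F)**2 = (1/159 - 22)**2 = (-3497/159)**2 = 12229009/25281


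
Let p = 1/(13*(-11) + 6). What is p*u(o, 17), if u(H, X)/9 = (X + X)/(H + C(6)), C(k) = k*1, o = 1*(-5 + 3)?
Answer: -153/274 ≈ -0.55839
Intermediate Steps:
o = -2 (o = 1*(-2) = -2)
C(k) = k
p = -1/137 (p = 1/(-143 + 6) = 1/(-137) = -1/137 ≈ -0.0072993)
u(H, X) = 18*X/(6 + H) (u(H, X) = 9*((X + X)/(H + 6)) = 9*((2*X)/(6 + H)) = 9*(2*X/(6 + H)) = 18*X/(6 + H))
p*u(o, 17) = -18*17/(137*(6 - 2)) = -18*17/(137*4) = -1/137*153/2 = -153/274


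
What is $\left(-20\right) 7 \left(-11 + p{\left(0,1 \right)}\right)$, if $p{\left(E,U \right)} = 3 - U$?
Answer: $1260$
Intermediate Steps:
$\left(-20\right) 7 \left(-11 + p{\left(0,1 \right)}\right) = \left(-20\right) 7 \left(-11 + \left(3 - 1\right)\right) = - 140 \left(-11 + \left(3 - 1\right)\right) = - 140 \left(-11 + 2\right) = \left(-140\right) \left(-9\right) = 1260$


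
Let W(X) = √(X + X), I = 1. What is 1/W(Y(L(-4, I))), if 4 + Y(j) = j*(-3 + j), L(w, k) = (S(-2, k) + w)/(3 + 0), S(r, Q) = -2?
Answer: √3/6 ≈ 0.28868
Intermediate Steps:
L(w, k) = -⅔ + w/3 (L(w, k) = (-2 + w)/(3 + 0) = (-2 + w)/3 = (-2 + w)*(⅓) = -⅔ + w/3)
Y(j) = -4 + j*(-3 + j)
W(X) = √2*√X (W(X) = √(2*X) = √2*√X)
1/W(Y(L(-4, I))) = 1/(√2*√(-4 + (-⅔ + (⅓)*(-4))² - 3*(-⅔ + (⅓)*(-4)))) = 1/(√2*√(-4 + (-⅔ - 4/3)² - 3*(-⅔ - 4/3))) = 1/(√2*√(-4 + (-2)² - 3*(-2))) = 1/(√2*√(-4 + 4 + 6)) = 1/(√2*√6) = 1/(2*√3) = √3/6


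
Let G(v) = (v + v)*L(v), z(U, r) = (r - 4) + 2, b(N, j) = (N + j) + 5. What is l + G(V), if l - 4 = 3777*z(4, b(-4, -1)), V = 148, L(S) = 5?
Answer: -6070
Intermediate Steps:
b(N, j) = 5 + N + j
z(U, r) = -2 + r (z(U, r) = (-4 + r) + 2 = -2 + r)
G(v) = 10*v (G(v) = (v + v)*5 = (2*v)*5 = 10*v)
l = -7550 (l = 4 + 3777*(-2 + (5 - 4 - 1)) = 4 + 3777*(-2 + 0) = 4 + 3777*(-2) = 4 - 7554 = -7550)
l + G(V) = -7550 + 10*148 = -7550 + 1480 = -6070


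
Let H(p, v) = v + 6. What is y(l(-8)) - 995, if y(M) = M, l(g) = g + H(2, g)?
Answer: -1005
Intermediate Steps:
H(p, v) = 6 + v
l(g) = 6 + 2*g (l(g) = g + (6 + g) = 6 + 2*g)
y(l(-8)) - 995 = (6 + 2*(-8)) - 995 = (6 - 16) - 995 = -10 - 995 = -1005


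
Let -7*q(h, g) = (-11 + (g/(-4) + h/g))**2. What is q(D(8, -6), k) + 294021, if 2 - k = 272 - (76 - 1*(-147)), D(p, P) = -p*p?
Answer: 72742989959/247408 ≈ 2.9402e+5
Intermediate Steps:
D(p, P) = -p**2
k = -47 (k = 2 - (272 - (76 - 1*(-147))) = 2 - (272 - (76 + 147)) = 2 - (272 - 1*223) = 2 - (272 - 223) = 2 - 1*49 = 2 - 49 = -47)
q(h, g) = -(-11 - g/4 + h/g)**2/7 (q(h, g) = -(-11 + (g/(-4) + h/g))**2/7 = -(-11 + (g*(-1/4) + h/g))**2/7 = -(-11 + (-g/4 + h/g))**2/7 = -(-11 - g/4 + h/g)**2/7)
q(D(8, -6), k) + 294021 = -1/112*((-47)**2 - (-4)*8**2 + 44*(-47))**2/(-47)**2 + 294021 = -1/112*1/2209*(2209 - (-4)*64 - 2068)**2 + 294021 = -1/112*1/2209*(2209 - 4*(-64) - 2068)**2 + 294021 = -1/112*1/2209*(2209 + 256 - 2068)**2 + 294021 = -1/112*1/2209*397**2 + 294021 = -1/112*1/2209*157609 + 294021 = -157609/247408 + 294021 = 72742989959/247408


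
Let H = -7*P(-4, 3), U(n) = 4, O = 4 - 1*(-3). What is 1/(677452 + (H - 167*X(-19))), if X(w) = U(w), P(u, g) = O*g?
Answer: 1/676637 ≈ 1.4779e-6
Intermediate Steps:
O = 7 (O = 4 + 3 = 7)
P(u, g) = 7*g
X(w) = 4
H = -147 (H = -49*3 = -7*21 = -147)
1/(677452 + (H - 167*X(-19))) = 1/(677452 + (-147 - 167*4)) = 1/(677452 + (-147 - 668)) = 1/(677452 - 815) = 1/676637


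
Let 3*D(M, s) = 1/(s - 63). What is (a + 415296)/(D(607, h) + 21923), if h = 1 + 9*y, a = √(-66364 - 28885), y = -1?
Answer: 44229024/2334799 + 213*I*√95249/4669598 ≈ 18.943 + 0.014078*I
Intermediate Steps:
a = I*√95249 (a = √(-95249) = I*√95249 ≈ 308.62*I)
h = -8 (h = 1 + 9*(-1) = 1 - 9 = -8)
D(M, s) = 1/(3*(-63 + s)) (D(M, s) = 1/(3*(s - 63)) = 1/(3*(-63 + s)))
(a + 415296)/(D(607, h) + 21923) = (I*√95249 + 415296)/(1/(3*(-63 - 8)) + 21923) = (415296 + I*√95249)/((⅓)/(-71) + 21923) = (415296 + I*√95249)/((⅓)*(-1/71) + 21923) = (415296 + I*√95249)/(-1/213 + 21923) = (415296 + I*√95249)/(4669598/213) = (415296 + I*√95249)*(213/4669598) = 44229024/2334799 + 213*I*√95249/4669598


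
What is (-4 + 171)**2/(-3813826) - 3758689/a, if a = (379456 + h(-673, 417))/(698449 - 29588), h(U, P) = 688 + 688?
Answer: -4794056485306173901/726213491616 ≈ -6.6014e+6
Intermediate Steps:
h(U, P) = 1376
a = 380832/668861 (a = (379456 + 1376)/(698449 - 29588) = 380832/668861 ≈ 0.56937)
(-4 + 171)**2/(-3813826) - 3758689/a = (-4 + 171)**2/(-3813826) - 3758689/380832/668861 = 167**2*(-1/3813826) - 3758689*668861/380832 = 27889*(-1/3813826) - 2514040483229/380832 = -27889/3813826 - 2514040483229/380832 = -4794056485306173901/726213491616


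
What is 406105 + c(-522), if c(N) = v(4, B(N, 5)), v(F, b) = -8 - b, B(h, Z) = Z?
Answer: 406092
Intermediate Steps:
c(N) = -13 (c(N) = -8 - 1*5 = -8 - 5 = -13)
406105 + c(-522) = 406105 - 13 = 406092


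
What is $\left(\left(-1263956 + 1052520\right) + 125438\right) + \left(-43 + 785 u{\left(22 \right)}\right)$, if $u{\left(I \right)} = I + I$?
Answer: $-51501$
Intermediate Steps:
$u{\left(I \right)} = 2 I$
$\left(\left(-1263956 + 1052520\right) + 125438\right) + \left(-43 + 785 u{\left(22 \right)}\right) = \left(\left(-1263956 + 1052520\right) + 125438\right) - \left(43 - 785 \cdot 2 \cdot 22\right) = \left(-211436 + 125438\right) + \left(-43 + 785 \cdot 44\right) = -85998 + \left(-43 + 34540\right) = -85998 + 34497 = -51501$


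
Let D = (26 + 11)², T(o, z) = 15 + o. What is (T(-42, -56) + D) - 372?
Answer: 970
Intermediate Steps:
D = 1369 (D = 37² = 1369)
(T(-42, -56) + D) - 372 = ((15 - 42) + 1369) - 372 = (-27 + 1369) - 372 = 1342 - 372 = 970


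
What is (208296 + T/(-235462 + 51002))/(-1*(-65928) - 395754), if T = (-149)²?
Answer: -38422257959/60839703960 ≈ -0.63153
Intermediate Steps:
T = 22201
(208296 + T/(-235462 + 51002))/(-1*(-65928) - 395754) = (208296 + 22201/(-235462 + 51002))/(-1*(-65928) - 395754) = (208296 + 22201/(-184460))/(65928 - 395754) = (208296 + 22201*(-1/184460))/(-329826) = (208296 - 22201/184460)*(-1/329826) = (38422257959/184460)*(-1/329826) = -38422257959/60839703960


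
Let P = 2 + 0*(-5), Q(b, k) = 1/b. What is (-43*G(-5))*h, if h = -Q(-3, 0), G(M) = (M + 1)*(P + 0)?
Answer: 344/3 ≈ 114.67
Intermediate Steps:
P = 2 (P = 2 + 0 = 2)
G(M) = 2 + 2*M (G(M) = (M + 1)*(2 + 0) = (1 + M)*2 = 2 + 2*M)
h = 1/3 (h = -1/(-3) = -1*(-1/3) = 1/3 ≈ 0.33333)
(-43*G(-5))*h = -43*(2 + 2*(-5))*(1/3) = -43*(2 - 10)*(1/3) = -43*(-8)*(1/3) = 344*(1/3) = 344/3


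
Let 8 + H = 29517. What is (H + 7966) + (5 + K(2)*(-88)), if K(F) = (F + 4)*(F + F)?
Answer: 35368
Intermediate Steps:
H = 29509 (H = -8 + 29517 = 29509)
K(F) = 2*F*(4 + F) (K(F) = (4 + F)*(2*F) = 2*F*(4 + F))
(H + 7966) + (5 + K(2)*(-88)) = (29509 + 7966) + (5 + (2*2*(4 + 2))*(-88)) = 37475 + (5 + (2*2*6)*(-88)) = 37475 + (5 + 24*(-88)) = 37475 + (5 - 2112) = 37475 - 2107 = 35368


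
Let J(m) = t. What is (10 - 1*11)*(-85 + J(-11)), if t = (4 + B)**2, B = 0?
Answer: 69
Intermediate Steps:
t = 16 (t = (4 + 0)**2 = 4**2 = 16)
J(m) = 16
(10 - 1*11)*(-85 + J(-11)) = (10 - 1*11)*(-85 + 16) = (10 - 11)*(-69) = -1*(-69) = 69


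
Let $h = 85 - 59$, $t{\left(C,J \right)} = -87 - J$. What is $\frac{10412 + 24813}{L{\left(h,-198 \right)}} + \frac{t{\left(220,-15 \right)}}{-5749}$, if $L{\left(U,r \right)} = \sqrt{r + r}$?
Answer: $\frac{72}{5749} - \frac{35225 i \sqrt{11}}{66} \approx 0.012524 - 1770.1 i$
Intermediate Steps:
$h = 26$
$L{\left(U,r \right)} = \sqrt{2} \sqrt{r}$ ($L{\left(U,r \right)} = \sqrt{2 r} = \sqrt{2} \sqrt{r}$)
$\frac{10412 + 24813}{L{\left(h,-198 \right)}} + \frac{t{\left(220,-15 \right)}}{-5749} = \frac{10412 + 24813}{\sqrt{2} \sqrt{-198}} + \frac{-87 - -15}{-5749} = \frac{35225}{\sqrt{2} \cdot 3 i \sqrt{22}} + \left(-87 + 15\right) \left(- \frac{1}{5749}\right) = \frac{35225}{6 i \sqrt{11}} - - \frac{72}{5749} = 35225 \left(- \frac{i \sqrt{11}}{66}\right) + \frac{72}{5749} = - \frac{35225 i \sqrt{11}}{66} + \frac{72}{5749} = \frac{72}{5749} - \frac{35225 i \sqrt{11}}{66}$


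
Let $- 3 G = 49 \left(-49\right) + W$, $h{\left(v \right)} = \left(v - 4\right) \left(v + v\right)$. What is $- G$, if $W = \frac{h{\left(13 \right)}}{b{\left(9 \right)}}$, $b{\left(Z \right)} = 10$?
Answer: $- \frac{11888}{15} \approx -792.53$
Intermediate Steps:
$h{\left(v \right)} = 2 v \left(-4 + v\right)$ ($h{\left(v \right)} = \left(-4 + v\right) 2 v = 2 v \left(-4 + v\right)$)
$W = \frac{117}{5}$ ($W = \frac{2 \cdot 13 \left(-4 + 13\right)}{10} = 2 \cdot 13 \cdot 9 \cdot \frac{1}{10} = 234 \cdot \frac{1}{10} = \frac{117}{5} \approx 23.4$)
$G = \frac{11888}{15}$ ($G = - \frac{49 \left(-49\right) + \frac{117}{5}}{3} = - \frac{-2401 + \frac{117}{5}}{3} = \left(- \frac{1}{3}\right) \left(- \frac{11888}{5}\right) = \frac{11888}{15} \approx 792.53$)
$- G = \left(-1\right) \frac{11888}{15} = - \frac{11888}{15}$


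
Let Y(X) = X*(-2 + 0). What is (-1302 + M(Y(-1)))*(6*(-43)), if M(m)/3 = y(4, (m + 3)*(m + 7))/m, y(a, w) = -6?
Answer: 338238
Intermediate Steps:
Y(X) = -2*X (Y(X) = X*(-2) = -2*X)
M(m) = -18/m (M(m) = 3*(-6/m) = -18/m)
(-1302 + M(Y(-1)))*(6*(-43)) = (-1302 - 18/((-2*(-1))))*(6*(-43)) = (-1302 - 18/2)*(-258) = (-1302 - 18*½)*(-258) = (-1302 - 9)*(-258) = -1311*(-258) = 338238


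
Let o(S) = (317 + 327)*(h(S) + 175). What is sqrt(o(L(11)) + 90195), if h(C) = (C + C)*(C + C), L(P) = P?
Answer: sqrt(514591) ≈ 717.35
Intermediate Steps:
h(C) = 4*C**2 (h(C) = (2*C)*(2*C) = 4*C**2)
o(S) = 112700 + 2576*S**2 (o(S) = (317 + 327)*(4*S**2 + 175) = 644*(175 + 4*S**2) = 112700 + 2576*S**2)
sqrt(o(L(11)) + 90195) = sqrt((112700 + 2576*11**2) + 90195) = sqrt((112700 + 2576*121) + 90195) = sqrt((112700 + 311696) + 90195) = sqrt(424396 + 90195) = sqrt(514591)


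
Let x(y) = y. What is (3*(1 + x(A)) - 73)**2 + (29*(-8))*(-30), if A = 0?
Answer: 11860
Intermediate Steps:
(3*(1 + x(A)) - 73)**2 + (29*(-8))*(-30) = (3*(1 + 0) - 73)**2 + (29*(-8))*(-30) = (3*1 - 73)**2 - 232*(-30) = (3 - 73)**2 + 6960 = (-70)**2 + 6960 = 4900 + 6960 = 11860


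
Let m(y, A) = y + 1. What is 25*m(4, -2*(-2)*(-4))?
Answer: 125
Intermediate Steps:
m(y, A) = 1 + y
25*m(4, -2*(-2)*(-4)) = 25*(1 + 4) = 25*5 = 125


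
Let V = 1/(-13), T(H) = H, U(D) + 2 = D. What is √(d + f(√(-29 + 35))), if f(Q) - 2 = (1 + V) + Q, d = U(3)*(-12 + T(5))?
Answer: √(-689 + 169*√6)/13 ≈ 1.2757*I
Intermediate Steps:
U(D) = -2 + D
V = -1/13 ≈ -0.076923
d = -7 (d = (-2 + 3)*(-12 + 5) = 1*(-7) = -7)
f(Q) = 38/13 + Q (f(Q) = 2 + ((1 - 1/13) + Q) = 2 + (12/13 + Q) = 38/13 + Q)
√(d + f(√(-29 + 35))) = √(-7 + (38/13 + √(-29 + 35))) = √(-7 + (38/13 + √6)) = √(-53/13 + √6)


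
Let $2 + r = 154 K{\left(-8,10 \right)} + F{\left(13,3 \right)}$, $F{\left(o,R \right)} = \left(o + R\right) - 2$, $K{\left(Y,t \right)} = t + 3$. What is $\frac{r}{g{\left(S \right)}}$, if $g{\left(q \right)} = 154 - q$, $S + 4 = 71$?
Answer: $\frac{2014}{87} \approx 23.149$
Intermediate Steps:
$S = 67$ ($S = -4 + 71 = 67$)
$K{\left(Y,t \right)} = 3 + t$
$F{\left(o,R \right)} = -2 + R + o$ ($F{\left(o,R \right)} = \left(R + o\right) - 2 = -2 + R + o$)
$r = 2014$ ($r = -2 + \left(154 \left(3 + 10\right) + \left(-2 + 3 + 13\right)\right) = -2 + \left(154 \cdot 13 + 14\right) = -2 + \left(2002 + 14\right) = -2 + 2016 = 2014$)
$\frac{r}{g{\left(S \right)}} = \frac{2014}{154 - 67} = \frac{2014}{87}$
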